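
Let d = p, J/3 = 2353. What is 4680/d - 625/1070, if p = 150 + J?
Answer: 11155/171414 ≈ 0.065076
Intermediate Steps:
J = 7059 (J = 3*2353 = 7059)
p = 7209 (p = 150 + 7059 = 7209)
d = 7209
4680/d - 625/1070 = 4680/7209 - 625/1070 = 4680*(1/7209) - 625*1/1070 = 520/801 - 125/214 = 11155/171414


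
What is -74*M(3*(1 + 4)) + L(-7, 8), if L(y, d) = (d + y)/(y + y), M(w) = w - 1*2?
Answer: -13469/14 ≈ -962.07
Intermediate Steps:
M(w) = -2 + w (M(w) = w - 2 = -2 + w)
L(y, d) = (d + y)/(2*y) (L(y, d) = (d + y)/((2*y)) = (d + y)*(1/(2*y)) = (d + y)/(2*y))
-74*M(3*(1 + 4)) + L(-7, 8) = -74*(-2 + 3*(1 + 4)) + (1/2)*(8 - 7)/(-7) = -74*(-2 + 3*5) + (1/2)*(-1/7)*1 = -74*(-2 + 15) - 1/14 = -74*13 - 1/14 = -962 - 1/14 = -13469/14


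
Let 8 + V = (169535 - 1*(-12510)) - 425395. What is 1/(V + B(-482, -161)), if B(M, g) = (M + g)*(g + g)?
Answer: -1/36312 ≈ -2.7539e-5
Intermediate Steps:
B(M, g) = 2*g*(M + g) (B(M, g) = (M + g)*(2*g) = 2*g*(M + g))
V = -243358 (V = -8 + ((169535 - 1*(-12510)) - 425395) = -8 + ((169535 + 12510) - 425395) = -8 + (182045 - 425395) = -8 - 243350 = -243358)
1/(V + B(-482, -161)) = 1/(-243358 + 2*(-161)*(-482 - 161)) = 1/(-243358 + 2*(-161)*(-643)) = 1/(-243358 + 207046) = 1/(-36312) = -1/36312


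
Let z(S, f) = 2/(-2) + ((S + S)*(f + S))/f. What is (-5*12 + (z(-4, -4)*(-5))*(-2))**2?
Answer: 52900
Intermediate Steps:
z(S, f) = -1 + 2*S*(S + f)/f (z(S, f) = 2*(-1/2) + ((2*S)*(S + f))/f = -1 + (2*S*(S + f))/f = -1 + 2*S*(S + f)/f)
(-5*12 + (z(-4, -4)*(-5))*(-2))**2 = (-5*12 + ((-1 + 2*(-4) + 2*(-4)**2/(-4))*(-5))*(-2))**2 = (-60 + ((-1 - 8 + 2*16*(-1/4))*(-5))*(-2))**2 = (-60 + ((-1 - 8 - 8)*(-5))*(-2))**2 = (-60 - 17*(-5)*(-2))**2 = (-60 + 85*(-2))**2 = (-60 - 170)**2 = (-230)**2 = 52900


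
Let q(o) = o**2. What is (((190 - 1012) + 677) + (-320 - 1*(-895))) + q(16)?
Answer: 686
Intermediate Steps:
(((190 - 1012) + 677) + (-320 - 1*(-895))) + q(16) = (((190 - 1012) + 677) + (-320 - 1*(-895))) + 16**2 = ((-822 + 677) + (-320 + 895)) + 256 = (-145 + 575) + 256 = 430 + 256 = 686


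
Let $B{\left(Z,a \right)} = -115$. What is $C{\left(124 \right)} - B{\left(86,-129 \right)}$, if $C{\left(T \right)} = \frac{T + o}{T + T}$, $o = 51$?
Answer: $\frac{28695}{248} \approx 115.71$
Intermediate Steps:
$C{\left(T \right)} = \frac{51 + T}{2 T}$ ($C{\left(T \right)} = \frac{T + 51}{T + T} = \frac{51 + T}{2 T}$)
$C{\left(124 \right)} - B{\left(86,-129 \right)} = \frac{51 + 124}{2 \cdot 124} - -115 = \frac{1}{2} \cdot \frac{1}{124} \cdot 175 + 115 = \frac{175}{248} + 115 = \frac{28695}{248}$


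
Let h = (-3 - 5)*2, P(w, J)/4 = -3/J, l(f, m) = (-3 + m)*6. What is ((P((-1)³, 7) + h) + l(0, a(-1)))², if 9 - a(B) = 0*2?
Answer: 16384/49 ≈ 334.37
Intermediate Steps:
a(B) = 9 (a(B) = 9 - 0*2 = 9 - 1*0 = 9 + 0 = 9)
l(f, m) = -18 + 6*m
P(w, J) = -12/J (P(w, J) = 4*(-3/J) = -12/J)
h = -16 (h = -8*2 = -16)
((P((-1)³, 7) + h) + l(0, a(-1)))² = ((-12/7 - 16) + (-18 + 6*9))² = ((-12*⅐ - 16) + (-18 + 54))² = ((-12/7 - 16) + 36)² = (-124/7 + 36)² = (128/7)² = 16384/49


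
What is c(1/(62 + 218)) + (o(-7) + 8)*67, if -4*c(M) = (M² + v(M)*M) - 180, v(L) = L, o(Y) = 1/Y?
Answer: 89599999/156800 ≈ 571.43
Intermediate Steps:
c(M) = 45 - M²/2 (c(M) = -((M² + M*M) - 180)/4 = -((M² + M²) - 180)/4 = -(2*M² - 180)/4 = -(-180 + 2*M²)/4 = 45 - M²/2)
c(1/(62 + 218)) + (o(-7) + 8)*67 = (45 - 1/(2*(62 + 218)²)) + (1/(-7) + 8)*67 = (45 - (1/280)²/2) + (-⅐ + 8)*67 = (45 - (1/280)²/2) + (55/7)*67 = (45 - ½*1/78400) + 3685/7 = (45 - 1/156800) + 3685/7 = 7055999/156800 + 3685/7 = 89599999/156800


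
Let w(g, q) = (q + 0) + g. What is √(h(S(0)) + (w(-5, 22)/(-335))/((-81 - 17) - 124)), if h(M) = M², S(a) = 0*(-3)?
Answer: √1264290/74370 ≈ 0.015119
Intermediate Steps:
w(g, q) = g + q (w(g, q) = q + g = g + q)
S(a) = 0
√(h(S(0)) + (w(-5, 22)/(-335))/((-81 - 17) - 124)) = √(0² + ((-5 + 22)/(-335))/((-81 - 17) - 124)) = √(0 + (17*(-1/335))/(-98 - 124)) = √(0 - 17/335/(-222)) = √(0 - 17/335*(-1/222)) = √(0 + 17/74370) = √(17/74370) = √1264290/74370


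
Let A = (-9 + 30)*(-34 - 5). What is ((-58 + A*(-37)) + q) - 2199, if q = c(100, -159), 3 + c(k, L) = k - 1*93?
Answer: 28050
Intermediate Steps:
c(k, L) = -96 + k (c(k, L) = -3 + (k - 1*93) = -3 + (k - 93) = -3 + (-93 + k) = -96 + k)
q = 4 (q = -96 + 100 = 4)
A = -819 (A = 21*(-39) = -819)
((-58 + A*(-37)) + q) - 2199 = ((-58 - 819*(-37)) + 4) - 2199 = ((-58 + 30303) + 4) - 2199 = (30245 + 4) - 2199 = 30249 - 2199 = 28050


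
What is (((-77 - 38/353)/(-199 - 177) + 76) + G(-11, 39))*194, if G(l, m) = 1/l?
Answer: 10779347033/730004 ≈ 14766.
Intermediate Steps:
(((-77 - 38/353)/(-199 - 177) + 76) + G(-11, 39))*194 = (((-77 - 38/353)/(-199 - 177) + 76) + 1/(-11))*194 = (((-77 - 38*1/353)/(-376) + 76) - 1/11)*194 = (((-77 - 38/353)*(-1/376) + 76) - 1/11)*194 = ((-27219/353*(-1/376) + 76) - 1/11)*194 = ((27219/132728 + 76) - 1/11)*194 = (10114547/132728 - 1/11)*194 = (111127289/1460008)*194 = 10779347033/730004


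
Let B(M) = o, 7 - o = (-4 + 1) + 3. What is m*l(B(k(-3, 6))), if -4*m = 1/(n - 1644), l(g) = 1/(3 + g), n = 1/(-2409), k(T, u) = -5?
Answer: 2409/158415880 ≈ 1.5207e-5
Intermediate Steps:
o = 7 (o = 7 - ((-4 + 1) + 3) = 7 - (-3 + 3) = 7 - 1*0 = 7 + 0 = 7)
B(M) = 7
n = -1/2409 ≈ -0.00041511
m = 2409/15841588 (m = -1/(4*(-1/2409 - 1644)) = -1/(4*(-3960397/2409)) = -¼*(-2409/3960397) = 2409/15841588 ≈ 0.00015207)
m*l(B(k(-3, 6))) = 2409/(15841588*(3 + 7)) = (2409/15841588)/10 = (2409/15841588)*(⅒) = 2409/158415880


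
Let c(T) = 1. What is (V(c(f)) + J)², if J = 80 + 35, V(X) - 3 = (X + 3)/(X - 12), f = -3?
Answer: 1674436/121 ≈ 13838.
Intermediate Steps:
V(X) = 3 + (3 + X)/(-12 + X) (V(X) = 3 + (X + 3)/(X - 12) = 3 + (3 + X)/(-12 + X))
J = 115
(V(c(f)) + J)² = ((-33 + 4*1)/(-12 + 1) + 115)² = ((-33 + 4)/(-11) + 115)² = (-1/11*(-29) + 115)² = (29/11 + 115)² = (1294/11)² = 1674436/121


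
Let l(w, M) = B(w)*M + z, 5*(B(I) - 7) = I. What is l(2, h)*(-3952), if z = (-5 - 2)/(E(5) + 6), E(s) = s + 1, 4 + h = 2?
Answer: 911924/15 ≈ 60795.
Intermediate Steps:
h = -2 (h = -4 + 2 = -2)
E(s) = 1 + s
B(I) = 7 + I/5
z = -7/12 (z = (-5 - 2)/((1 + 5) + 6) = -7/(6 + 6) = -7/12 ≈ -0.58333)
l(w, M) = -7/12 + M*(7 + w/5) (l(w, M) = (7 + w/5)*M - 7/12 = M*(7 + w/5) - 7/12 = -7/12 + M*(7 + w/5))
l(2, h)*(-3952) = (-7/12 + (⅕)*(-2)*(35 + 2))*(-3952) = (-7/12 + (⅕)*(-2)*37)*(-3952) = (-7/12 - 74/5)*(-3952) = -923/60*(-3952) = 911924/15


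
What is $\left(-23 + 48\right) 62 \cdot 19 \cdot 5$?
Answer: $147250$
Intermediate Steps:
$\left(-23 + 48\right) 62 \cdot 19 \cdot 5 = 25 \cdot 62 \cdot 95 = 1550 \cdot 95 = 147250$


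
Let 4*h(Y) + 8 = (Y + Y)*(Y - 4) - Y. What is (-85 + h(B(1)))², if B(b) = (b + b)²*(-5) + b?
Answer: 297025/16 ≈ 18564.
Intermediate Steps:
B(b) = b - 20*b² (B(b) = (2*b)²*(-5) + b = (4*b²)*(-5) + b = -20*b² + b = b - 20*b²)
h(Y) = -2 - Y/4 + Y*(-4 + Y)/2 (h(Y) = -2 + ((Y + Y)*(Y - 4) - Y)/4 = -2 + ((2*Y)*(-4 + Y) - Y)/4 = -2 + (2*Y*(-4 + Y) - Y)/4 = -2 + (-Y + 2*Y*(-4 + Y))/4 = -2 + (-Y/4 + Y*(-4 + Y)/2) = -2 - Y/4 + Y*(-4 + Y)/2)
(-85 + h(B(1)))² = (-85 + (-2 + (1*(1 - 20*1))²/2 - 9*(1 - 20*1)/4))² = (-85 + (-2 + (1*(1 - 20))²/2 - 9*(1 - 20)/4))² = (-85 + (-2 + (1*(-19))²/2 - 9*(-19)/4))² = (-85 + (-2 + (½)*(-19)² - 9/4*(-19)))² = (-85 + (-2 + (½)*361 + 171/4))² = (-85 + (-2 + 361/2 + 171/4))² = (-85 + 885/4)² = (545/4)² = 297025/16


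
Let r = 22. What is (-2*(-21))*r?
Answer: 924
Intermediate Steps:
(-2*(-21))*r = -2*(-21)*22 = 42*22 = 924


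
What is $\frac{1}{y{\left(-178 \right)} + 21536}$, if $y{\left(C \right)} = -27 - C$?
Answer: $\frac{1}{21687} \approx 4.6111 \cdot 10^{-5}$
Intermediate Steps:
$\frac{1}{y{\left(-178 \right)} + 21536} = \frac{1}{\left(-27 - -178\right) + 21536} = \frac{1}{\left(-27 + 178\right) + 21536} = \frac{1}{151 + 21536} = \frac{1}{21687}$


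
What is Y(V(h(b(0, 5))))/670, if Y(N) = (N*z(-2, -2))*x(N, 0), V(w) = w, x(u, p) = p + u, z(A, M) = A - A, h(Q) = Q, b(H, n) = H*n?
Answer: 0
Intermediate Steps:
z(A, M) = 0
Y(N) = 0 (Y(N) = (N*0)*(0 + N) = 0*N = 0)
Y(V(h(b(0, 5))))/670 = 0/670 = 0*(1/670) = 0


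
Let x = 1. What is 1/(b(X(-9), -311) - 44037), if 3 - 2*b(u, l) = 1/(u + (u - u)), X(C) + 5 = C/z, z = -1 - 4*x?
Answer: -32/1409131 ≈ -2.2709e-5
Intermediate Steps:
z = -5 (z = -1 - 4*1 = -1 - 4 = -5)
X(C) = -5 - C/5 (X(C) = -5 + C/(-5) = -5 + C*(-1/5) = -5 - C/5)
b(u, l) = 3/2 - 1/(2*u) (b(u, l) = 3/2 - 1/(2*(u + (u - u))) = 3/2 - 1/(2*(u + 0)) = 3/2 - 1/(2*u))
1/(b(X(-9), -311) - 44037) = 1/((-1 + 3*(-5 - 1/5*(-9)))/(2*(-5 - 1/5*(-9))) - 44037) = 1/((-1 + 3*(-5 + 9/5))/(2*(-5 + 9/5)) - 44037) = 1/((-1 + 3*(-16/5))/(2*(-16/5)) - 44037) = 1/((1/2)*(-5/16)*(-1 - 48/5) - 44037) = 1/((1/2)*(-5/16)*(-53/5) - 44037) = 1/(53/32 - 44037) = 1/(-1409131/32) = -32/1409131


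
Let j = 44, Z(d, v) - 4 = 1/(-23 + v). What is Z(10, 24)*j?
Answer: 220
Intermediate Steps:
Z(d, v) = 4 + 1/(-23 + v)
Z(10, 24)*j = ((-91 + 4*24)/(-23 + 24))*44 = ((-91 + 96)/1)*44 = (1*5)*44 = 5*44 = 220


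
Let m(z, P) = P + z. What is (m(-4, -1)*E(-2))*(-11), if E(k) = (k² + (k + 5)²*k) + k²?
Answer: -550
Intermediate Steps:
E(k) = 2*k² + k*(5 + k)² (E(k) = (k² + (5 + k)²*k) + k² = (k² + k*(5 + k)²) + k² = 2*k² + k*(5 + k)²)
(m(-4, -1)*E(-2))*(-11) = ((-1 - 4)*(-2*((5 - 2)² + 2*(-2))))*(-11) = -(-10)*(3² - 4)*(-11) = -(-10)*(9 - 4)*(-11) = -(-10)*5*(-11) = -5*(-10)*(-11) = 50*(-11) = -550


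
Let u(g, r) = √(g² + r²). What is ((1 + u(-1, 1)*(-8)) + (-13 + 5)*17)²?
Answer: 18353 + 2160*√2 ≈ 21408.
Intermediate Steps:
((1 + u(-1, 1)*(-8)) + (-13 + 5)*17)² = ((1 + √((-1)² + 1²)*(-8)) + (-13 + 5)*17)² = ((1 + √(1 + 1)*(-8)) - 8*17)² = ((1 + √2*(-8)) - 136)² = ((1 - 8*√2) - 136)² = (-135 - 8*√2)²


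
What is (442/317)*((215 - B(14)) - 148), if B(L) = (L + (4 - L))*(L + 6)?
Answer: -5746/317 ≈ -18.126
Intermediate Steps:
B(L) = 24 + 4*L (B(L) = 4*(6 + L) = 24 + 4*L)
(442/317)*((215 - B(14)) - 148) = (442/317)*((215 - (24 + 4*14)) - 148) = (442*(1/317))*((215 - (24 + 56)) - 148) = 442*((215 - 1*80) - 148)/317 = 442*((215 - 80) - 148)/317 = 442*(135 - 148)/317 = (442/317)*(-13) = -5746/317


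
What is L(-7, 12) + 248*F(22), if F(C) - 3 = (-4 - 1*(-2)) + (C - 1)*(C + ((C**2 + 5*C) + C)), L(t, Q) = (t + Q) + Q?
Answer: 3322969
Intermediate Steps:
L(t, Q) = t + 2*Q (L(t, Q) = (Q + t) + Q = t + 2*Q)
F(C) = 1 + (-1 + C)*(C**2 + 7*C) (F(C) = 3 + ((-4 - 1*(-2)) + (C - 1)*(C + ((C**2 + 5*C) + C))) = 3 + ((-4 + 2) + (-1 + C)*(C + (C**2 + 6*C))) = 3 + (-2 + (-1 + C)*(C**2 + 7*C)) = 1 + (-1 + C)*(C**2 + 7*C))
L(-7, 12) + 248*F(22) = (-7 + 2*12) + 248*(1 + 22**3 - 7*22 + 6*22**2) = (-7 + 24) + 248*(1 + 10648 - 154 + 6*484) = 17 + 248*(1 + 10648 - 154 + 2904) = 17 + 248*13399 = 17 + 3322952 = 3322969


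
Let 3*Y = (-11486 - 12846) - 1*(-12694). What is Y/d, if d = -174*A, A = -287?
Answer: -5819/74907 ≈ -0.077683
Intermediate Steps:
d = 49938 (d = -174*(-287) = 49938)
Y = -11638/3 (Y = ((-11486 - 12846) - 1*(-12694))/3 = (-24332 + 12694)/3 = (1/3)*(-11638) = -11638/3 ≈ -3879.3)
Y/d = -11638/3/49938 = -11638/3*1/49938 = -5819/74907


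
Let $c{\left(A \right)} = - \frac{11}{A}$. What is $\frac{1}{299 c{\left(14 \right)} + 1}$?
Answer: $- \frac{14}{3275} \approx -0.0042748$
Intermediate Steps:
$\frac{1}{299 c{\left(14 \right)} + 1} = \frac{1}{299 \left(- \frac{11}{14}\right) + 1} = \frac{1}{- \frac{3289}{14} + 1} = \frac{1}{- \frac{3275}{14}} = - \frac{14}{3275}$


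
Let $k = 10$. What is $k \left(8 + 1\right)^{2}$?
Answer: $810$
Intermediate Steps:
$k \left(8 + 1\right)^{2} = 10 \left(8 + 1\right)^{2} = 10 \cdot 9^{2} = 10 \cdot 81 = 810$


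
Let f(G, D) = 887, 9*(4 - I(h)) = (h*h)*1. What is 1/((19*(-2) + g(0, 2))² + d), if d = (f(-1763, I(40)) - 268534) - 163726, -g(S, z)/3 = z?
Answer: -1/429437 ≈ -2.3286e-6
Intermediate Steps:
g(S, z) = -3*z
I(h) = 4 - h²/9 (I(h) = 4 - h*h/9 = 4 - h²/9)
d = -431373 (d = (887 - 268534) - 163726 = -267647 - 163726 = -431373)
1/((19*(-2) + g(0, 2))² + d) = 1/((19*(-2) - 3*2)² - 431373) = 1/((-38 - 6)² - 431373) = 1/((-44)² - 431373) = 1/(1936 - 431373) = 1/(-429437) = -1/429437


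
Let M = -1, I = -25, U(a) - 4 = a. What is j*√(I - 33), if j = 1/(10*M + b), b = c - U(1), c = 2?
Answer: -I*√58/13 ≈ -0.58583*I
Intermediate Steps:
U(a) = 4 + a
b = -3 (b = 2 - (4 + 1) = 2 - 1*5 = 2 - 5 = -3)
j = -1/13 (j = 1/(10*(-1) - 3) = 1/(-10 - 3) = 1/(-13) = -1/13 ≈ -0.076923)
j*√(I - 33) = -√(-25 - 33)/13 = -I*√58/13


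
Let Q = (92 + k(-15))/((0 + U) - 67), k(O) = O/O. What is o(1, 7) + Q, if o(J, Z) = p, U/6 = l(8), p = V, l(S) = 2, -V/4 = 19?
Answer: -4273/55 ≈ -77.691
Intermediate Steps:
V = -76 (V = -4*19 = -76)
k(O) = 1
p = -76
U = 12 (U = 6*2 = 12)
o(J, Z) = -76
Q = -93/55 (Q = (92 + 1)/((0 + 12) - 67) = 93/(12 - 67) = 93/(-55) = 93*(-1/55) = -93/55 ≈ -1.6909)
o(1, 7) + Q = -76 - 93/55 = -4273/55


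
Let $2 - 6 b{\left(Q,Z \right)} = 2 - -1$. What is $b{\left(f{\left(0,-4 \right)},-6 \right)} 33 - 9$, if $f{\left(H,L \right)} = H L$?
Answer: $- \frac{29}{2} \approx -14.5$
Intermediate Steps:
$b{\left(Q,Z \right)} = - \frac{1}{6}$ ($b{\left(Q,Z \right)} = \frac{1}{3} - \frac{2 - -1}{6} = \frac{1}{3} - \frac{2 + 1}{6} = \frac{1}{3} - \frac{1}{2} = - \frac{1}{6}$)
$b{\left(f{\left(0,-4 \right)},-6 \right)} 33 - 9 = \left(- \frac{1}{6}\right) 33 - 9 = - \frac{11}{2} - 9 = - \frac{29}{2}$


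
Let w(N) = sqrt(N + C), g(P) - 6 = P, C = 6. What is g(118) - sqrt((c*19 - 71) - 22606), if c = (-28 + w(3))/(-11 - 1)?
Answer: 124 - I*sqrt(814947)/6 ≈ 124.0 - 150.46*I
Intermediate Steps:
g(P) = 6 + P
w(N) = sqrt(6 + N) (w(N) = sqrt(N + 6) = sqrt(6 + N))
c = 25/12 (c = (-28 + sqrt(6 + 3))/(-11 - 1) = (-28 + sqrt(9))/(-12) = (-28 + 3)*(-1/12) = -25*(-1/12) = 25/12 ≈ 2.0833)
g(118) - sqrt((c*19 - 71) - 22606) = (6 + 118) - sqrt(((25/12)*19 - 71) - 22606) = 124 - sqrt((475/12 - 71) - 22606) = 124 - sqrt(-377/12 - 22606) = 124 - sqrt(-271649/12) = 124 - I*sqrt(814947)/6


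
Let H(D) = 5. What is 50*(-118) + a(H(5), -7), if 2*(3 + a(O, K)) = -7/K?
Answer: -11805/2 ≈ -5902.5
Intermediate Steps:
a(O, K) = -3 - 7/(2*K) (a(O, K) = -3 + (-7/K)/2 = -3 - 7/(2*K))
50*(-118) + a(H(5), -7) = 50*(-118) + (-3 - 7/2/(-7)) = -5900 + (-3 - 7/2*(-⅐)) = -5900 + (-3 + ½) = -5900 - 5/2 = -11805/2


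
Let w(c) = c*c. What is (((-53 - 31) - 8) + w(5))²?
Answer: 4489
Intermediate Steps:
w(c) = c²
(((-53 - 31) - 8) + w(5))² = (((-53 - 31) - 8) + 5²)² = ((-84 - 8) + 25)² = (-92 + 25)² = (-67)² = 4489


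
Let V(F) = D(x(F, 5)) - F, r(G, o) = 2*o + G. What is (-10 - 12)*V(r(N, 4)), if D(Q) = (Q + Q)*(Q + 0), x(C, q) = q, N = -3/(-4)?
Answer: -1815/2 ≈ -907.50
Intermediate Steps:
N = 3/4 (N = -3*(-1/4) = 3/4 ≈ 0.75000)
r(G, o) = G + 2*o
D(Q) = 2*Q**2 (D(Q) = (2*Q)*Q = 2*Q**2)
V(F) = 50 - F (V(F) = 2*5**2 - F = 2*25 - F = 50 - F)
(-10 - 12)*V(r(N, 4)) = (-10 - 12)*(50 - (3/4 + 2*4)) = -22*(50 - (3/4 + 8)) = -22*(50 - 1*35/4) = -22*(50 - 35/4) = -22*165/4 = -1815/2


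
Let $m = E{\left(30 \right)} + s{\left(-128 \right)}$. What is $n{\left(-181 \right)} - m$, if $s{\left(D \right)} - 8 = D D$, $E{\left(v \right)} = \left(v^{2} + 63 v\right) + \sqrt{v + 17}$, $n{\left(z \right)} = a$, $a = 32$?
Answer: $-19150 - \sqrt{47} \approx -19157.0$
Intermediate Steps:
$n{\left(z \right)} = 32$
$E{\left(v \right)} = v^{2} + \sqrt{17 + v} + 63 v$ ($E{\left(v \right)} = \left(v^{2} + 63 v\right) + \sqrt{17 + v} = v^{2} + \sqrt{17 + v} + 63 v$)
$s{\left(D \right)} = 8 + D^{2}$ ($s{\left(D \right)} = 8 + D D = 8 + D^{2}$)
$m = 19182 + \sqrt{47}$ ($m = \left(30^{2} + \sqrt{17 + 30} + 63 \cdot 30\right) + \left(8 + \left(-128\right)^{2}\right) = \left(900 + \sqrt{47} + 1890\right) + \left(8 + 16384\right) = \left(2790 + \sqrt{47}\right) + 16392 = 19182 + \sqrt{47} \approx 19189.0$)
$n{\left(-181 \right)} - m = 32 - \left(19182 + \sqrt{47}\right) = -19150 - \sqrt{47}$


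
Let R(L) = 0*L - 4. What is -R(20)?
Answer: 4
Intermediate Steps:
R(L) = -4 (R(L) = 0 - 4 = -4)
-R(20) = -1*(-4) = 4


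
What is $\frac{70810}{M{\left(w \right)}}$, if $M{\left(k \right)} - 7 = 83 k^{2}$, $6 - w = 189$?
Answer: $\frac{35405}{1389797} \approx 0.025475$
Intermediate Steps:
$w = -183$ ($w = 6 - 189 = -183$)
$M{\left(k \right)} = 7 + 83 k^{2}$
$\frac{70810}{M{\left(w \right)}} = \frac{70810}{7 + 83 \left(-183\right)^{2}} = \frac{70810}{7 + 83 \cdot 33489} = \frac{70810}{7 + 2779587} = \frac{70810}{2779594} = 70810 \cdot \frac{1}{2779594} = \frac{35405}{1389797}$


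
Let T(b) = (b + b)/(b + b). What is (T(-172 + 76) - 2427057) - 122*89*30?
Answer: -2752796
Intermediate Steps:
T(b) = 1 (T(b) = (2*b)/((2*b)) = (2*b)*(1/(2*b)) = 1)
(T(-172 + 76) - 2427057) - 122*89*30 = (1 - 2427057) - 122*89*30 = -2427056 - 10858*30 = -2427056 - 325740 = -2752796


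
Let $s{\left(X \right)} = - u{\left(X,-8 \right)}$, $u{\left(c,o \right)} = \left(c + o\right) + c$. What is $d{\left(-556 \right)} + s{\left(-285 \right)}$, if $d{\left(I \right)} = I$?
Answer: $22$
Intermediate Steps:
$u{\left(c,o \right)} = o + 2 c$
$s{\left(X \right)} = 8 - 2 X$ ($s{\left(X \right)} = - (-8 + 2 X) = 8 - 2 X$)
$d{\left(-556 \right)} + s{\left(-285 \right)} = -556 + \left(8 - -570\right) = -556 + \left(8 + 570\right) = -556 + 578 = 22$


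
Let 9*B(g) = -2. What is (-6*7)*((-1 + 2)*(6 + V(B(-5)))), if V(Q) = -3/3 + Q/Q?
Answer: -252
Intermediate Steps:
B(g) = -2/9 (B(g) = (⅑)*(-2) = -2/9)
V(Q) = 0 (V(Q) = -3*⅓ + 1 = -1 + 1 = 0)
(-6*7)*((-1 + 2)*(6 + V(B(-5)))) = (-6*7)*((-1 + 2)*(6 + 0)) = -42*6 = -252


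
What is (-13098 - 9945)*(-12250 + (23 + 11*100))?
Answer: 256399461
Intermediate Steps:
(-13098 - 9945)*(-12250 + (23 + 11*100)) = -23043*(-12250 + (23 + 1100)) = -23043*(-12250 + 1123) = -23043*(-11127) = 256399461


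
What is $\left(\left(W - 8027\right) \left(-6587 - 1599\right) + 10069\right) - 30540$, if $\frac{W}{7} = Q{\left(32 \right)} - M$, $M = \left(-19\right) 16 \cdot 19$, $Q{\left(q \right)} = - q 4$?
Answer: $-257953145$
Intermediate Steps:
$Q{\left(q \right)} = - 4 q$
$M = -5776$ ($M = \left(-304\right) 19 = -5776$)
$W = 39536$ ($W = 7 \left(\left(-4\right) 32 - -5776\right) = 7 \left(-128 + 5776\right) = 7 \cdot 5648 = 39536$)
$\left(\left(W - 8027\right) \left(-6587 - 1599\right) + 10069\right) - 30540 = \left(\left(39536 - 8027\right) \left(-6587 - 1599\right) + 10069\right) - 30540 = \left(\left(39536 + \left(-8224 + 197\right)\right) \left(-8186\right) + 10069\right) - 30540 = \left(\left(39536 - 8027\right) \left(-8186\right) + 10069\right) - 30540 = \left(31509 \left(-8186\right) + 10069\right) - 30540 = \left(-257932674 + 10069\right) - 30540 = -257922605 - 30540 = -257953145$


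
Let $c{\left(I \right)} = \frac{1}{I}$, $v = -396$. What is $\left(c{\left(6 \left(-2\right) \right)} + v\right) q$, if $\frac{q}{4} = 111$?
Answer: $-175861$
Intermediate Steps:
$q = 444$ ($q = 4 \cdot 111 = 444$)
$\left(c{\left(6 \left(-2\right) \right)} + v\right) q = \left(\frac{1}{6 \left(-2\right)} - 396\right) 444 = \left(\frac{1}{-12} - 396\right) 444 = \left(- \frac{1}{12} - 396\right) 444 = \left(- \frac{4753}{12}\right) 444 = -175861$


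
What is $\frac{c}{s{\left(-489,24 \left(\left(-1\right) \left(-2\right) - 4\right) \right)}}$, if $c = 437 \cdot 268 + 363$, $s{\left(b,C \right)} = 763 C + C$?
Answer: $- \frac{117479}{36672} \approx -3.2035$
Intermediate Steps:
$s{\left(b,C \right)} = 764 C$
$c = 117479$ ($c = 117116 + 363 = 117479$)
$\frac{c}{s{\left(-489,24 \left(\left(-1\right) \left(-2\right) - 4\right) \right)}} = \frac{117479}{764 \cdot 24 \left(\left(-1\right) \left(-2\right) - 4\right)} = \frac{117479}{764 \cdot 24 \left(2 - 4\right)} = \frac{117479}{764 \cdot 24 \left(-2\right)} = \frac{117479}{764 \left(-48\right)} = \frac{117479}{-36672} = 117479 \left(- \frac{1}{36672}\right) = - \frac{117479}{36672}$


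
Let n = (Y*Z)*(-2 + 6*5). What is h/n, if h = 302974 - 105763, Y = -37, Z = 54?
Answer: -9391/2664 ≈ -3.5252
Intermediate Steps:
n = -55944 (n = (-37*54)*(-2 + 6*5) = -1998*(-2 + 30) = -1998*28 = -55944)
h = 197211
h/n = 197211/(-55944) = 197211*(-1/55944) = -9391/2664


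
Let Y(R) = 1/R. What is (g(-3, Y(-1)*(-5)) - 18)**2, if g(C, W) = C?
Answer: 441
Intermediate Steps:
Y(R) = 1/R
(g(-3, Y(-1)*(-5)) - 18)**2 = (-3 - 18)**2 = (-21)**2 = 441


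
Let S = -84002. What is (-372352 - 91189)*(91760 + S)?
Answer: -3596151078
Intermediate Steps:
(-372352 - 91189)*(91760 + S) = (-372352 - 91189)*(91760 - 84002) = -463541*7758 = -3596151078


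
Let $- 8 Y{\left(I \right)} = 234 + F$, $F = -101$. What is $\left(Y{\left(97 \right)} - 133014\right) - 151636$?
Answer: $- \frac{2277333}{8} \approx -2.8467 \cdot 10^{5}$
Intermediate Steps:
$Y{\left(I \right)} = - \frac{133}{8}$ ($Y{\left(I \right)} = - \frac{234 - 101}{8} = \left(- \frac{1}{8}\right) 133 = - \frac{133}{8}$)
$\left(Y{\left(97 \right)} - 133014\right) - 151636 = \left(- \frac{133}{8} - 133014\right) - 151636 = - \frac{1064245}{8} - 151636 = - \frac{2277333}{8}$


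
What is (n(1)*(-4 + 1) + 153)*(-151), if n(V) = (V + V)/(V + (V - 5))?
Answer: -23405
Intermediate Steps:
n(V) = 2*V/(-5 + 2*V) (n(V) = (2*V)/(V + (-5 + V)) = (2*V)/(-5 + 2*V) = 2*V/(-5 + 2*V))
(n(1)*(-4 + 1) + 153)*(-151) = ((2*1/(-5 + 2*1))*(-4 + 1) + 153)*(-151) = ((2*1/(-5 + 2))*(-3) + 153)*(-151) = ((2*1/(-3))*(-3) + 153)*(-151) = ((2*1*(-1/3))*(-3) + 153)*(-151) = (-2/3*(-3) + 153)*(-151) = (2 + 153)*(-151) = 155*(-151) = -23405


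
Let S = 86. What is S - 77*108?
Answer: -8230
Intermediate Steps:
S - 77*108 = 86 - 77*108 = 86 - 8316 = -8230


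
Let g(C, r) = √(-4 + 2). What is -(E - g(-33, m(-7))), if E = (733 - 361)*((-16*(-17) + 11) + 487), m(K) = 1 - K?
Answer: -286440 + I*√2 ≈ -2.8644e+5 + 1.4142*I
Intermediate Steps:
g(C, r) = I*√2 (g(C, r) = √(-2) = I*√2)
E = 286440 (E = 372*((272 + 11) + 487) = 372*(283 + 487) = 372*770 = 286440)
-(E - g(-33, m(-7))) = -(286440 - I*√2) = -286440 + I*√2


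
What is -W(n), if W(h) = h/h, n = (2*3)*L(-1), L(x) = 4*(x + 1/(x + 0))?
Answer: -1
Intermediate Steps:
L(x) = 4*x + 4/x (L(x) = 4*(x + 1/x) = 4*x + 4/x)
n = -48 (n = (2*3)*(4*(-1) + 4/(-1)) = 6*(-4 + 4*(-1)) = 6*(-4 - 4) = 6*(-8) = -48)
W(h) = 1
-W(n) = -1*1 = -1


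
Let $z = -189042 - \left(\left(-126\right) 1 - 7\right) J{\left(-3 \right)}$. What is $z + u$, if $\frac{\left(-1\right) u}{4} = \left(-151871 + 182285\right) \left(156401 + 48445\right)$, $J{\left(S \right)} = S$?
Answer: $-24920934417$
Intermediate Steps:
$z = -189441$ ($z = -189042 - \left(\left(-126\right) 1 - 7\right) \left(-3\right) = -189042 - \left(-126 - 7\right) \left(-3\right) = -189042 - \left(-133\right) \left(-3\right) = -189042 - 399 = -189441$)
$u = -24920744976$ ($u = - 4 \left(-151871 + 182285\right) \left(156401 + 48445\right) = - 4 \cdot 30414 \cdot 204846 = \left(-4\right) 6230186244 = -24920744976$)
$z + u = -189441 - 24920744976 = -24920934417$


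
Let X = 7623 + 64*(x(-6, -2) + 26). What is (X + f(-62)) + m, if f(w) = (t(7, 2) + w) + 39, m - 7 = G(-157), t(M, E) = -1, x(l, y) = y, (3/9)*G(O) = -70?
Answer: 8932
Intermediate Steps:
G(O) = -210 (G(O) = 3*(-70) = -210)
m = -203 (m = 7 - 210 = -203)
f(w) = 38 + w (f(w) = (-1 + w) + 39 = 38 + w)
X = 9159 (X = 7623 + 64*(-2 + 26) = 7623 + 64*24 = 7623 + 1536 = 9159)
(X + f(-62)) + m = (9159 + (38 - 62)) - 203 = (9159 - 24) - 203 = 9135 - 203 = 8932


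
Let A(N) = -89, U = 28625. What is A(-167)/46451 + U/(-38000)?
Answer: -10664335/14121104 ≈ -0.75521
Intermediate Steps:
A(-167)/46451 + U/(-38000) = -89/46451 + 28625/(-38000) = -89*1/46451 + 28625*(-1/38000) = -89/46451 - 229/304 = -10664335/14121104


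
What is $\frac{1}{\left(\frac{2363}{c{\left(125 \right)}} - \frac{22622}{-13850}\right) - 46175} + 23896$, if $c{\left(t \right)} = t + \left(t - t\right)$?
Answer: $\frac{38188156201399}{1598098269} \approx 23896.0$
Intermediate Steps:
$c{\left(t \right)} = t$ ($c{\left(t \right)} = t + 0 = t$)
$\frac{1}{\left(\frac{2363}{c{\left(125 \right)}} - \frac{22622}{-13850}\right) - 46175} + 23896 = \frac{1}{\left(\frac{2363}{125} - \frac{22622}{-13850}\right) - 46175} + 23896 = \frac{1}{\left(2363 \cdot \frac{1}{125} - - \frac{11311}{6925}\right) - 46175} + 23896 = \frac{1}{\left(\frac{2363}{125} + \frac{11311}{6925}\right) - 46175} + 23896 = \frac{1}{\frac{711106}{34625} - 46175} + 23896 = \frac{1}{- \frac{1598098269}{34625}} + 23896 = - \frac{34625}{1598098269} + 23896 = \frac{38188156201399}{1598098269}$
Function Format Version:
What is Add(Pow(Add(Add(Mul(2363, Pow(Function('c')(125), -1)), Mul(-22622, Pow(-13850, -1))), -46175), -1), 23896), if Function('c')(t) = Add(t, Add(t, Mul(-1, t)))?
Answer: Rational(38188156201399, 1598098269) ≈ 23896.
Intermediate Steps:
Function('c')(t) = t (Function('c')(t) = Add(t, 0) = t)
Add(Pow(Add(Add(Mul(2363, Pow(Function('c')(125), -1)), Mul(-22622, Pow(-13850, -1))), -46175), -1), 23896) = Add(Pow(Add(Add(Mul(2363, Pow(125, -1)), Mul(-22622, Pow(-13850, -1))), -46175), -1), 23896) = Add(Pow(Add(Add(Mul(2363, Rational(1, 125)), Mul(-22622, Rational(-1, 13850))), -46175), -1), 23896) = Add(Pow(Add(Add(Rational(2363, 125), Rational(11311, 6925)), -46175), -1), 23896) = Add(Pow(Add(Rational(711106, 34625), -46175), -1), 23896) = Add(Pow(Rational(-1598098269, 34625), -1), 23896) = Add(Rational(-34625, 1598098269), 23896) = Rational(38188156201399, 1598098269)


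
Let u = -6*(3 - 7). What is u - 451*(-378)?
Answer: 170502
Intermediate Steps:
u = 24 (u = -6*(-4) = 24)
u - 451*(-378) = 24 - 451*(-378) = 24 + 170478 = 170502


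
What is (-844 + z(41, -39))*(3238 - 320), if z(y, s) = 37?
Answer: -2354826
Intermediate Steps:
(-844 + z(41, -39))*(3238 - 320) = (-844 + 37)*(3238 - 320) = -807*2918 = -2354826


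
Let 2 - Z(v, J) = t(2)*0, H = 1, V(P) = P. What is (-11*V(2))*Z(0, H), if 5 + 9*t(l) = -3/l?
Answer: -44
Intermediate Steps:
t(l) = -5/9 - 1/(3*l) (t(l) = -5/9 + (-3/l)/9 = -5/9 - 1/(3*l))
Z(v, J) = 2 (Z(v, J) = 2 - (⅑)*(-3 - 5*2)/2*0 = 2 - (⅑)*(½)*(-3 - 10)*0 = 2 - (⅑)*(½)*(-13)*0 = 2 - (-13)*0/18 = 2 - 1*0 = 2 + 0 = 2)
(-11*V(2))*Z(0, H) = -11*2*2 = -22*2 = -44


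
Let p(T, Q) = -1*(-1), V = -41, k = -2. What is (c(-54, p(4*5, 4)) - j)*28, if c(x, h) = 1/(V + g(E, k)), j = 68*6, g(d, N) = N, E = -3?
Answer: -491260/43 ≈ -11425.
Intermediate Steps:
j = 408
p(T, Q) = 1
c(x, h) = -1/43 (c(x, h) = 1/(-41 - 2) = 1/(-43) = -1/43)
(c(-54, p(4*5, 4)) - j)*28 = (-1/43 - 1*408)*28 = (-1/43 - 408)*28 = -17545/43*28 = -491260/43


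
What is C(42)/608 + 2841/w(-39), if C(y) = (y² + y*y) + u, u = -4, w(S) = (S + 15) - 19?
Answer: -393949/6536 ≈ -60.274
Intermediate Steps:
w(S) = -4 + S (w(S) = (15 + S) - 19 = -4 + S)
C(y) = -4 + 2*y² (C(y) = (y² + y*y) - 4 = (y² + y²) - 4 = 2*y² - 4 = -4 + 2*y²)
C(42)/608 + 2841/w(-39) = (-4 + 2*42²)/608 + 2841/(-4 - 39) = (-4 + 2*1764)*(1/608) + 2841/(-43) = (-4 + 3528)*(1/608) + 2841*(-1/43) = 3524*(1/608) - 2841/43 = 881/152 - 2841/43 = -393949/6536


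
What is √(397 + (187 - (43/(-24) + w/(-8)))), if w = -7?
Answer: √21057/6 ≈ 24.185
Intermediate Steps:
√(397 + (187 - (43/(-24) + w/(-8)))) = √(397 + (187 - (43/(-24) - 7/(-8)))) = √(397 + (187 - (43*(-1/24) - 7*(-⅛)))) = √(397 + (187 - (-43/24 + 7/8))) = √(397 + (187 - 1*(-11/12))) = √(397 + (187 + 11/12)) = √(397 + 2255/12) = √(7019/12) = √21057/6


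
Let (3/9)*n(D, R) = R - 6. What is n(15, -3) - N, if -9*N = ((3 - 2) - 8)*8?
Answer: -299/9 ≈ -33.222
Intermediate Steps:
n(D, R) = -18 + 3*R (n(D, R) = 3*(R - 6) = 3*(-6 + R) = -18 + 3*R)
N = 56/9 (N = -((3 - 2) - 8)*8/9 = -(1 - 8)*8/9 = -(-7)*8/9 = -⅑*(-56) = 56/9 ≈ 6.2222)
n(15, -3) - N = (-18 + 3*(-3)) - 1*56/9 = (-18 - 9) - 56/9 = -27 - 56/9 = -299/9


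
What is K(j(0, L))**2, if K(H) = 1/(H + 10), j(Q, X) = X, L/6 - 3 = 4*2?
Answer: 1/5776 ≈ 0.00017313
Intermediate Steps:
L = 66 (L = 18 + 6*(4*2) = 18 + 6*8 = 18 + 48 = 66)
K(H) = 1/(10 + H)
K(j(0, L))**2 = (1/(10 + 66))**2 = (1/76)**2 = 1/5776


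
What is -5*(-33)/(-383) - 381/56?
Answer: -155163/21448 ≈ -7.2344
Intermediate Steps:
-5*(-33)/(-383) - 381/56 = 165*(-1/383) - 381*1/56 = -165/383 - 381/56 = -155163/21448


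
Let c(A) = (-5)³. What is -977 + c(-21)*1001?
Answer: -126102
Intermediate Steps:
c(A) = -125
-977 + c(-21)*1001 = -977 - 125*1001 = -977 - 125125 = -126102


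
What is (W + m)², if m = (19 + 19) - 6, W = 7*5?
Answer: 4489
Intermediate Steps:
W = 35
m = 32 (m = 38 - 6 = 32)
(W + m)² = (35 + 32)² = 67² = 4489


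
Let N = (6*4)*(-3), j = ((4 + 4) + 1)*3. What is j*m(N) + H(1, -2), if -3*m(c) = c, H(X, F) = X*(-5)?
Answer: 643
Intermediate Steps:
j = 27 (j = (8 + 1)*3 = 9*3 = 27)
H(X, F) = -5*X
N = -72 (N = 24*(-3) = -72)
m(c) = -c/3
j*m(N) + H(1, -2) = 27*(-⅓*(-72)) - 5*1 = 27*24 - 5 = 648 - 5 = 643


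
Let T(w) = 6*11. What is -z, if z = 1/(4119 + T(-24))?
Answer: -1/4185 ≈ -0.00023895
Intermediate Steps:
T(w) = 66
z = 1/4185 (z = 1/(4119 + 66) = 1/4185 ≈ 0.00023895)
-z = -1*1/4185 = -1/4185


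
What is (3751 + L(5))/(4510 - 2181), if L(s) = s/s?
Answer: 3752/2329 ≈ 1.6110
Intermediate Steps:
L(s) = 1
(3751 + L(5))/(4510 - 2181) = (3751 + 1)/(4510 - 2181) = 3752/2329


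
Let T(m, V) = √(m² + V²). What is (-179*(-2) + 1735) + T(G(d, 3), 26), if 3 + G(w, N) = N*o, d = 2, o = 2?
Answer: 2093 + √685 ≈ 2119.2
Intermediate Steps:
G(w, N) = -3 + 2*N (G(w, N) = -3 + N*2 = -3 + 2*N)
T(m, V) = √(V² + m²)
(-179*(-2) + 1735) + T(G(d, 3), 26) = (-179*(-2) + 1735) + √(26² + (-3 + 2*3)²) = (358 + 1735) + √(676 + (-3 + 6)²) = 2093 + √(676 + 3²) = 2093 + √(676 + 9) = 2093 + √685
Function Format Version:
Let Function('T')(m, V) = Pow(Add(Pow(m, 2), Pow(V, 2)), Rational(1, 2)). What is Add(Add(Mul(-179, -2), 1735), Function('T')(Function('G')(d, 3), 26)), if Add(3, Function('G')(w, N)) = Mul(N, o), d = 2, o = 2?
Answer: Add(2093, Pow(685, Rational(1, 2))) ≈ 2119.2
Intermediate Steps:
Function('G')(w, N) = Add(-3, Mul(2, N)) (Function('G')(w, N) = Add(-3, Mul(N, 2)) = Add(-3, Mul(2, N)))
Function('T')(m, V) = Pow(Add(Pow(V, 2), Pow(m, 2)), Rational(1, 2))
Add(Add(Mul(-179, -2), 1735), Function('T')(Function('G')(d, 3), 26)) = Add(Add(Mul(-179, -2), 1735), Pow(Add(Pow(26, 2), Pow(Add(-3, Mul(2, 3)), 2)), Rational(1, 2))) = Add(Add(358, 1735), Pow(Add(676, Pow(Add(-3, 6), 2)), Rational(1, 2))) = Add(2093, Pow(Add(676, Pow(3, 2)), Rational(1, 2))) = Add(2093, Pow(Add(676, 9), Rational(1, 2))) = Add(2093, Pow(685, Rational(1, 2)))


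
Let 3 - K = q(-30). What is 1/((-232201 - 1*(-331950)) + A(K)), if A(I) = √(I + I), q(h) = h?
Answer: 99749/9949862935 - √66/9949862935 ≈ 1.0024e-5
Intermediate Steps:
K = 33 (K = 3 - 1*(-30) = 3 + 30 = 33)
A(I) = √2*√I (A(I) = √(2*I) = √2*√I)
1/((-232201 - 1*(-331950)) + A(K)) = 1/((-232201 - 1*(-331950)) + √2*√33) = 1/((-232201 + 331950) + √66) = 1/(99749 + √66)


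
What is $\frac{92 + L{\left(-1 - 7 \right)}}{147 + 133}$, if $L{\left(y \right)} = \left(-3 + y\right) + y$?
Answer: $\frac{73}{280} \approx 0.26071$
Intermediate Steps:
$L{\left(y \right)} = -3 + 2 y$
$\frac{92 + L{\left(-1 - 7 \right)}}{147 + 133} = \frac{92 + \left(-3 + 2 \left(-1 - 7\right)\right)}{147 + 133} = \frac{92 + \left(-3 + 2 \left(-1 - 7\right)\right)}{280} = \left(92 + \left(-3 + 2 \left(-8\right)\right)\right) \frac{1}{280} = \left(92 - 19\right) \frac{1}{280} = 73 \cdot \frac{1}{280} = \frac{73}{280}$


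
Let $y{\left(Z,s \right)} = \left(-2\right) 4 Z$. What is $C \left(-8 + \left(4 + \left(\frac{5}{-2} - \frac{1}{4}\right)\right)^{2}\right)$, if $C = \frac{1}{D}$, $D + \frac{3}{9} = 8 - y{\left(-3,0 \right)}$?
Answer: $\frac{309}{784} \approx 0.39413$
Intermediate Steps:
$y{\left(Z,s \right)} = - 8 Z$
$D = - \frac{49}{3}$ ($D = - \frac{1}{3} + \left(8 - \left(-8\right) \left(-3\right)\right) = - \frac{1}{3} + \left(8 - 24\right) = - \frac{1}{3} - 16 = - \frac{49}{3} \approx -16.333$)
$C = - \frac{3}{49}$ ($C = \frac{1}{- \frac{49}{3}} = - \frac{3}{49} \approx -0.061224$)
$C \left(-8 + \left(4 + \left(\frac{5}{-2} - \frac{1}{4}\right)\right)^{2}\right) = - \frac{3 \left(-8 + \left(4 + \left(\frac{5}{-2} - \frac{1}{4}\right)\right)^{2}\right)}{49} = - \frac{3 \left(-8 + \left(4 + \left(5 \left(- \frac{1}{2}\right) - \frac{1}{4}\right)\right)^{2}\right)}{49} = - \frac{3 \left(-8 + \left(4 - \frac{11}{4}\right)^{2}\right)}{49} = - \frac{3 \left(-8 + \left(\frac{5}{4}\right)^{2}\right)}{49} = - \frac{3 \left(-8 + \frac{25}{16}\right)}{49} = \left(- \frac{3}{49}\right) \left(- \frac{103}{16}\right) = \frac{309}{784}$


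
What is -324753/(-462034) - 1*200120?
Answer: -92461919327/462034 ≈ -2.0012e+5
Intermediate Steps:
-324753/(-462034) - 1*200120 = -324753*(-1/462034) - 200120 = 324753/462034 - 200120 = -92461919327/462034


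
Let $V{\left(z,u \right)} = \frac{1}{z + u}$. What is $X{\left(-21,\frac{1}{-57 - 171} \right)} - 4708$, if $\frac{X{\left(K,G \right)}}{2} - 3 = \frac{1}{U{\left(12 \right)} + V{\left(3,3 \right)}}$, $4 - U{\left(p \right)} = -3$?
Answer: $- \frac{202174}{43} \approx -4701.7$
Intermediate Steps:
$V{\left(z,u \right)} = \frac{1}{u + z}$
$U{\left(p \right)} = 7$ ($U{\left(p \right)} = 4 - -3 = 4 + 3 = 7$)
$X{\left(K,G \right)} = \frac{270}{43}$ ($X{\left(K,G \right)} = 6 + \frac{2}{7 + \frac{1}{3 + 3}} = 6 + \frac{2}{7 + \frac{1}{6}} = 6 + \frac{2}{\frac{43}{6}} = 6 + 2 \cdot \frac{6}{43} = 6 + \frac{12}{43} = \frac{270}{43}$)
$X{\left(-21,\frac{1}{-57 - 171} \right)} - 4708 = \frac{270}{43} - 4708 = - \frac{202174}{43}$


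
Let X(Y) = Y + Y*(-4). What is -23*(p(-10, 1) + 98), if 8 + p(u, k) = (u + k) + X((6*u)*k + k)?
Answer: -5934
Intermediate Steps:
X(Y) = -3*Y (X(Y) = Y - 4*Y = -3*Y)
p(u, k) = -8 + u - 2*k - 18*k*u (p(u, k) = -8 + ((u + k) - 3*((6*u)*k + k)) = -8 + ((k + u) - 3*(6*k*u + k)) = -8 + ((k + u) - 3*(k + 6*k*u)) = -8 + ((k + u) + (-3*k - 18*k*u)) = -8 + (u - 2*k - 18*k*u) = -8 + u - 2*k - 18*k*u)
-23*(p(-10, 1) + 98) = -23*((-8 - 10 - 2*1 - 18*1*(-10)) + 98) = -23*((-8 - 10 - 2 + 180) + 98) = -23*(160 + 98) = -23*258 = -5934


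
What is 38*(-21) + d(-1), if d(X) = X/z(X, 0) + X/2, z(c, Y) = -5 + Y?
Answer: -7983/10 ≈ -798.30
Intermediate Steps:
d(X) = 3*X/10 (d(X) = X/(-5 + 0) + X/2 = X/(-5) + X*(1/2) = X*(-1/5) + X/2 = -X/5 + X/2 = 3*X/10)
38*(-21) + d(-1) = 38*(-21) + (3/10)*(-1) = -798 - 3/10 = -7983/10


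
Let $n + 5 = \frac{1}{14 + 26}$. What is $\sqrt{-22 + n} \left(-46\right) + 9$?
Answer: $9 - \frac{23 i \sqrt{10790}}{10} \approx 9.0 - 238.91 i$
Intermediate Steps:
$n = - \frac{199}{40}$ ($n = -5 + \frac{1}{14 + 26} = -5 + \frac{1}{40} = - \frac{199}{40} \approx -4.975$)
$\sqrt{-22 + n} \left(-46\right) + 9 = \sqrt{-22 - \frac{199}{40}} \left(-46\right) + 9 = \sqrt{- \frac{1079}{40}} \left(-46\right) + 9 = \frac{i \sqrt{10790}}{20} \left(-46\right) + 9 = - \frac{23 i \sqrt{10790}}{10} + 9 = 9 - \frac{23 i \sqrt{10790}}{10}$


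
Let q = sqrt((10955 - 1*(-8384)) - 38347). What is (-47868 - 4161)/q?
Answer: 5781*I*sqrt(33)/88 ≈ 377.38*I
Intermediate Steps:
q = 24*I*sqrt(33) (q = sqrt((10955 + 8384) - 38347) = sqrt(19339 - 38347) = sqrt(-19008) = 24*I*sqrt(33) ≈ 137.87*I)
(-47868 - 4161)/q = (-47868 - 4161)/((24*I*sqrt(33))) = -(-5781)*I*sqrt(33)/88 = 5781*I*sqrt(33)/88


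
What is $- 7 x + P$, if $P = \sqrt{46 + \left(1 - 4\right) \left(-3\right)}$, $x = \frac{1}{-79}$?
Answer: $\frac{7}{79} + \sqrt{55} \approx 7.5048$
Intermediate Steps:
$x = - \frac{1}{79} \approx -0.012658$
$P = \sqrt{55}$ ($P = \sqrt{46 - -9} = \sqrt{46 + 9} = \sqrt{55} \approx 7.4162$)
$- 7 x + P = \left(-7\right) \left(- \frac{1}{79}\right) + \sqrt{55} = \frac{7}{79} + \sqrt{55}$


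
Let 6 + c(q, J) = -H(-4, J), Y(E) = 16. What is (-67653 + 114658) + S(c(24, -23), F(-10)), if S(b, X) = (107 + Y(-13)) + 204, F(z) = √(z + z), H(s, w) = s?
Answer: 47332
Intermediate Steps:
c(q, J) = -2 (c(q, J) = -6 - 1*(-4) = -6 + 4 = -2)
F(z) = √2*√z (F(z) = √(2*z) = √2*√z)
S(b, X) = 327 (S(b, X) = (107 + 16) + 204 = 123 + 204 = 327)
(-67653 + 114658) + S(c(24, -23), F(-10)) = (-67653 + 114658) + 327 = 47005 + 327 = 47332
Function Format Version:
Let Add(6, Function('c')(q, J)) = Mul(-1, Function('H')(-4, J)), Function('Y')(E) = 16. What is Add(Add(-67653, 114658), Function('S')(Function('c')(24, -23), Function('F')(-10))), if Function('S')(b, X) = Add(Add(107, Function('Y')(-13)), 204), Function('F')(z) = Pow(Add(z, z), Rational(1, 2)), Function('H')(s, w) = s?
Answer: 47332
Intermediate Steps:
Function('c')(q, J) = -2 (Function('c')(q, J) = Add(-6, Mul(-1, -4)) = Add(-6, 4) = -2)
Function('F')(z) = Mul(Pow(2, Rational(1, 2)), Pow(z, Rational(1, 2))) (Function('F')(z) = Pow(Mul(2, z), Rational(1, 2)) = Mul(Pow(2, Rational(1, 2)), Pow(z, Rational(1, 2))))
Function('S')(b, X) = 327 (Function('S')(b, X) = Add(Add(107, 16), 204) = Add(123, 204) = 327)
Add(Add(-67653, 114658), Function('S')(Function('c')(24, -23), Function('F')(-10))) = Add(Add(-67653, 114658), 327) = Add(47005, 327) = 47332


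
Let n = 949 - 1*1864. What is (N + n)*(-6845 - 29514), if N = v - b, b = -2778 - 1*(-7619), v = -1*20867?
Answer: 967985657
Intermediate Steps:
n = -915 (n = 949 - 1864 = -915)
v = -20867
b = 4841 (b = -2778 + 7619 = 4841)
N = -25708 (N = -20867 - 1*4841 = -20867 - 4841 = -25708)
(N + n)*(-6845 - 29514) = (-25708 - 915)*(-6845 - 29514) = -26623*(-36359) = 967985657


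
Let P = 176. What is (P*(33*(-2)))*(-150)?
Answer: 1742400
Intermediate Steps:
(P*(33*(-2)))*(-150) = (176*(33*(-2)))*(-150) = (176*(-66))*(-150) = -11616*(-150) = 1742400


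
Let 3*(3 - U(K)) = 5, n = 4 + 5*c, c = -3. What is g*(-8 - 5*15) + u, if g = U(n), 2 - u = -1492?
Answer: 4150/3 ≈ 1383.3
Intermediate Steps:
u = 1494 (u = 2 - 1*(-1492) = 2 + 1492 = 1494)
n = -11 (n = 4 + 5*(-3) = 4 - 15 = -11)
U(K) = 4/3 (U(K) = 3 - 1/3*5 = 3 - 5/3 = 4/3)
g = 4/3 ≈ 1.3333
g*(-8 - 5*15) + u = 4*(-8 - 5*15)/3 + 1494 = 4*(-8 - 75)/3 + 1494 = (4/3)*(-83) + 1494 = -332/3 + 1494 = 4150/3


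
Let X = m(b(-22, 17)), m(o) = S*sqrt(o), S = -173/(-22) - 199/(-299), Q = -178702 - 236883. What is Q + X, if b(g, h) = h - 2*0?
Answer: -415585 + 56105*sqrt(17)/6578 ≈ -4.1555e+5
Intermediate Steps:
Q = -415585
S = 56105/6578 (S = -173*(-1/22) - 199*(-1/299) = 173/22 + 199/299 = 56105/6578 ≈ 8.5292)
b(g, h) = h (b(g, h) = h + 0 = h)
m(o) = 56105*sqrt(o)/6578
X = 56105*sqrt(17)/6578 ≈ 35.167
Q + X = -415585 + 56105*sqrt(17)/6578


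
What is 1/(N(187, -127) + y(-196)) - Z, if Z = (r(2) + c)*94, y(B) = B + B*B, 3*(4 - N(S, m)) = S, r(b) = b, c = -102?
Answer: 1076159003/114485 ≈ 9400.0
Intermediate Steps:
N(S, m) = 4 - S/3
y(B) = B + B**2
Z = -9400 (Z = (2 - 102)*94 = -100*94 = -9400)
1/(N(187, -127) + y(-196)) - Z = 1/((4 - 1/3*187) - 196*(1 - 196)) - 1*(-9400) = 1/((4 - 187/3) - 196*(-195)) + 9400 = 1/(-175/3 + 38220) + 9400 = 1/(114485/3) + 9400 = 3/114485 + 9400 = 1076159003/114485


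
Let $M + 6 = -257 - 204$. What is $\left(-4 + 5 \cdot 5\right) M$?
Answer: $-9807$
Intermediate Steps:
$M = -467$ ($M = -6 - 461 = -467$)
$\left(-4 + 5 \cdot 5\right) M = \left(-4 + 5 \cdot 5\right) \left(-467\right) = \left(-4 + 25\right) \left(-467\right) = 21 \left(-467\right) = -9807$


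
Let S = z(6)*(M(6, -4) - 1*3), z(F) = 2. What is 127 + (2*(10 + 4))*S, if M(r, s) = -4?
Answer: -265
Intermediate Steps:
S = -14 (S = 2*(-4 - 1*3) = 2*(-4 - 3) = 2*(-7) = -14)
127 + (2*(10 + 4))*S = 127 + (2*(10 + 4))*(-14) = 127 + (2*14)*(-14) = 127 + 28*(-14) = 127 - 392 = -265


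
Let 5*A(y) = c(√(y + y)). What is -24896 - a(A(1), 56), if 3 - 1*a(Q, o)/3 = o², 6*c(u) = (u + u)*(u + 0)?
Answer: -15497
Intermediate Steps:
c(u) = u²/3 (c(u) = ((u + u)*(u + 0))/6 = ((2*u)*u)/6 = (2*u²)/6 = u²/3)
A(y) = 2*y/15 (A(y) = ((√(y + y))²/3)/5 = ((√(2*y))²/3)/5 = ((√2*√y)²/3)/5 = ((2*y)/3)/5 = (2*y/3)/5 = 2*y/15)
a(Q, o) = 9 - 3*o²
-24896 - a(A(1), 56) = -24896 - (9 - 3*56²) = -24896 - (9 - 3*3136) = -24896 - (9 - 9408) = -24896 - 1*(-9399) = -24896 + 9399 = -15497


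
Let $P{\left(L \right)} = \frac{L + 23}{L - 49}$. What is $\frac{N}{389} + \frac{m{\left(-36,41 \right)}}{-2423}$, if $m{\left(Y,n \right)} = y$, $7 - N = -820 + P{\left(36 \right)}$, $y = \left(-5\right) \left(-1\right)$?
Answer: $\frac{26167345}{12253111} \approx 2.1356$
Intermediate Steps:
$P{\left(L \right)} = \frac{23 + L}{-49 + L}$
$y = 5$
$N = \frac{10810}{13}$ ($N = 7 - \left(-820 + \frac{23 + 36}{-49 + 36}\right) = 7 - \left(-820 + \frac{1}{-13} \cdot 59\right) = 7 - \left(-820 - \frac{59}{13}\right) = 7 - - \frac{10719}{13} = 7 + \frac{10719}{13} = \frac{10810}{13} \approx 831.54$)
$m{\left(Y,n \right)} = 5$
$\frac{N}{389} + \frac{m{\left(-36,41 \right)}}{-2423} = \frac{10810}{13 \cdot 389} + \frac{5}{-2423} = \frac{10810}{13} \cdot \frac{1}{389} + 5 \left(- \frac{1}{2423}\right) = \frac{10810}{5057} - \frac{5}{2423} = \frac{26167345}{12253111}$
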